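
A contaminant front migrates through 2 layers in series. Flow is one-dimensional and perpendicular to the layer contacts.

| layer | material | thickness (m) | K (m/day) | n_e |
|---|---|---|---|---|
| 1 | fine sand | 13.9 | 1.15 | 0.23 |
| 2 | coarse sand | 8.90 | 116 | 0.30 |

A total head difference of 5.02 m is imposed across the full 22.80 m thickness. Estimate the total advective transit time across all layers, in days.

14.2

With flow normal to the layers, continuity requires the same specific discharge q through every layer.
Σ(b_i/K_i) = 13.9/1.15 + 8.90/116 = 12.16 d.
q = Δh / Σ(b_i/K_i) = 5.02 / 12.16 = 0.4127 m/day.
In each layer the seepage velocity is v_i = q/n_i, so the layer transit time is t_i = b_i·n_i / q:
  layer 1 (fine sand): t_1 = 13.9 × 0.23 / 0.4127 = 7.746 d
  layer 2 (coarse sand): t_2 = 8.90 × 0.30 / 0.4127 = 6.470 d
Total t = Σ t_i = 14.22 days.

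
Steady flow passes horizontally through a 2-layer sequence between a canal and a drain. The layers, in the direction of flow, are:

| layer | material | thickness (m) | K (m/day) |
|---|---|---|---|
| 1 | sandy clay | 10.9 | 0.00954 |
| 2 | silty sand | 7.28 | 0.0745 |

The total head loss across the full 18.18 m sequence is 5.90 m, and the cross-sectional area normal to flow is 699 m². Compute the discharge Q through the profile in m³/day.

Flow is perpendicular to layering, so the layers act in series and the equivalent K is the thickness-weighted harmonic mean.
Total thickness L = 10.9 + 7.28 = 18.18 m.
Σ(b_i/K_i) = 10.9/0.00954 + 7.28/0.0745 = 1240 d.
K_eq = L / Σ(b_i/K_i) = 18.18 / 1240 = 0.01466 m/day.
Q = K_eq · A · (Δh/L) = 0.01466 × 699 × (5.90/18.18) = 3.325 m³/day.

3.33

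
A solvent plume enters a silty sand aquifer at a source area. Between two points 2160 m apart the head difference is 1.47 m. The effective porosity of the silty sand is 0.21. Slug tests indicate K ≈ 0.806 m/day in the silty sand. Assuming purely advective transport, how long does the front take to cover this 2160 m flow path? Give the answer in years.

2260

Hydraulic gradient i = Δh / L = 1.47 / 2160 = 0.0006806.
Darcy flux q = K · i = 0.8060 × 0.0006806 = 0.0005485 m/day.
Seepage velocity v = q / n_e = 0.0005485 / 0.21 = 0.002612 m/day.
Travel time t = L / v = 2160 / 0.002612 = 8.269e+05 days = 2264 years.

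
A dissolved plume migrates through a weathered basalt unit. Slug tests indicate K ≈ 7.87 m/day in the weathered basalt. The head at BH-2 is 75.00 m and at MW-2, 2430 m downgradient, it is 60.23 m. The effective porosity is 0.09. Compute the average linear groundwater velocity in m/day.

Hydraulic gradient i = (75.00 − 60.23) / 2430 = 14.77 / 2430 = 0.006078.
Darcy flux q = K · i = 7.870 × 0.006078 = 0.04784 m/day.
Seepage velocity v = q / n_e = 0.04784 / 0.09 = 0.5315 m/day.

0.532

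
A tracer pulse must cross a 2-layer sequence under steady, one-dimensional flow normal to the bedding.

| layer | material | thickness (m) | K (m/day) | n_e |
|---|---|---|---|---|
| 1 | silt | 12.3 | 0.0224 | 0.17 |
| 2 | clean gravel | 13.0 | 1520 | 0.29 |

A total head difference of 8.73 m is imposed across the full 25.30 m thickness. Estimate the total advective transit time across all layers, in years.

1.01

With flow normal to the layers, continuity requires the same specific discharge q through every layer.
Σ(b_i/K_i) = 12.3/0.0224 + 13.0/1520 = 549.1 d.
q = Δh / Σ(b_i/K_i) = 8.73 / 549.1 = 0.01590 m/day.
In each layer the seepage velocity is v_i = q/n_i, so the layer transit time is t_i = b_i·n_i / q:
  layer 1 (silt): t_1 = 12.3 × 0.17 / 0.01590 = 131.5 d
  layer 2 (clean gravel): t_2 = 13.0 × 0.29 / 0.01590 = 237.1 d
Total t = Σ t_i = 368.7 days = 1.009 years.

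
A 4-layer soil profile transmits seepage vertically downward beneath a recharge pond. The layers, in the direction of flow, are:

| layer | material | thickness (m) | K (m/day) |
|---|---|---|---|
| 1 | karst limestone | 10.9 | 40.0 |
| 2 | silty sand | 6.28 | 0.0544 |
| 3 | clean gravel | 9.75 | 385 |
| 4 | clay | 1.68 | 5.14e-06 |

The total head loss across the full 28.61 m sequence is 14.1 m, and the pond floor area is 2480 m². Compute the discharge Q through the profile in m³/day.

0.107

Flow is perpendicular to layering, so the layers act in series and the equivalent K is the thickness-weighted harmonic mean.
Total thickness L = 10.9 + 6.28 + 9.75 + 1.68 = 28.61 m.
Σ(b_i/K_i) = 10.9/40.0 + 6.28/0.0544 + 9.75/385 + 1.68/5.14e-06 = 3.270e+05 d.
K_eq = L / Σ(b_i/K_i) = 28.61 / 3.270e+05 = 8.750e-05 m/day.
Q = K_eq · A · (Δh/L) = 8.750e-05 × 2480 × (14.1/28.61) = 0.1069 m³/day.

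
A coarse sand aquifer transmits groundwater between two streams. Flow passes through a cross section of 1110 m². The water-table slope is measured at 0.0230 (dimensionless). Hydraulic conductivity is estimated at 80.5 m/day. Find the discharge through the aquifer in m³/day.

2060

Hydraulic gradient i = 0.0230.
Darcy's law: Q = K · A · i = 80.50 × 1110 × 0.02300 = 2055 m³/day.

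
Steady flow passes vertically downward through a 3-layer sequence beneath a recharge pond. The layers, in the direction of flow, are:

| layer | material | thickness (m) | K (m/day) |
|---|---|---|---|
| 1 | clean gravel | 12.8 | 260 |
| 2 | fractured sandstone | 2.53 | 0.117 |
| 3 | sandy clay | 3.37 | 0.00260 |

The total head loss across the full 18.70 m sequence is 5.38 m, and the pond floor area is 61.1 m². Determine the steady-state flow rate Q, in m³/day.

0.249

Flow is perpendicular to layering, so the layers act in series and the equivalent K is the thickness-weighted harmonic mean.
Total thickness L = 12.8 + 2.53 + 3.37 = 18.70 m.
Σ(b_i/K_i) = 12.8/260 + 2.53/0.117 + 3.37/0.00260 = 1318 d.
K_eq = L / Σ(b_i/K_i) = 18.70 / 1318 = 0.01419 m/day.
Q = K_eq · A · (Δh/L) = 0.01419 × 61.1 × (5.38/18.70) = 0.2494 m³/day.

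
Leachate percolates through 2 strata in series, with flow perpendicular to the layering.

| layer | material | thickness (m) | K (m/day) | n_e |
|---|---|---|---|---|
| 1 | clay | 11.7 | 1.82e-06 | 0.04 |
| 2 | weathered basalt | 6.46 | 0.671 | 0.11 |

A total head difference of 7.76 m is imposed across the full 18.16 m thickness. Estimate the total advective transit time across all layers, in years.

2670

With flow normal to the layers, continuity requires the same specific discharge q through every layer.
Σ(b_i/K_i) = 11.7/1.82e-06 + 6.46/0.671 = 6.429e+06 d.
q = Δh / Σ(b_i/K_i) = 7.76 / 6.429e+06 = 1.207e-06 m/day.
In each layer the seepage velocity is v_i = q/n_i, so the layer transit time is t_i = b_i·n_i / q:
  layer 1 (clay): t_1 = 11.7 × 0.04 / 1.207e-06 = 3.877e+05 d
  layer 2 (weathered basalt): t_2 = 6.46 × 0.11 / 1.207e-06 = 5.887e+05 d
Total t = Σ t_i = 9.764e+05 days = 2673 years.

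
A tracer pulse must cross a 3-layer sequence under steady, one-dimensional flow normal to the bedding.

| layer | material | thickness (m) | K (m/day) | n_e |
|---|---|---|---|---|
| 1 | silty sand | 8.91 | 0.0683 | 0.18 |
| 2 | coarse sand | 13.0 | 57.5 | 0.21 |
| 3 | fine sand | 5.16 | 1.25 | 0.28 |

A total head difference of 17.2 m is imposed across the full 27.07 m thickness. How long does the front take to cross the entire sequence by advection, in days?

With flow normal to the layers, continuity requires the same specific discharge q through every layer.
Σ(b_i/K_i) = 8.91/0.0683 + 13.0/57.5 + 5.16/1.25 = 134.8 d.
q = Δh / Σ(b_i/K_i) = 17.2 / 134.8 = 0.1276 m/day.
In each layer the seepage velocity is v_i = q/n_i, so the layer transit time is t_i = b_i·n_i / q:
  layer 1 (silty sand): t_1 = 8.91 × 0.18 / 0.1276 = 12.57 d
  layer 2 (coarse sand): t_2 = 13.0 × 0.21 / 0.1276 = 21.40 d
  layer 3 (fine sand): t_3 = 5.16 × 0.28 / 0.1276 = 11.32 d
Total t = Σ t_i = 45.29 days.

45.3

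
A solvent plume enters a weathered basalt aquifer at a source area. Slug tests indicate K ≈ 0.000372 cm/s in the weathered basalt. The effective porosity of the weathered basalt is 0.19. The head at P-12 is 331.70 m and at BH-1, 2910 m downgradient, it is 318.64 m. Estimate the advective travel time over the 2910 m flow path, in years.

Convert K: 0.000372 cm/s × 864 = 0.3214 m/day.
Hydraulic gradient i = (331.70 − 318.64) / 2910 = 13.06 / 2910 = 0.004488.
Darcy flux q = K · i = 0.3214 × 0.004488 = 0.001442 m/day.
Seepage velocity v = q / n_e = 0.001442 / 0.19 = 0.007592 m/day.
Travel time t = L / v = 2910 / 0.007592 = 3.833e+05 days = 1049 years.

1050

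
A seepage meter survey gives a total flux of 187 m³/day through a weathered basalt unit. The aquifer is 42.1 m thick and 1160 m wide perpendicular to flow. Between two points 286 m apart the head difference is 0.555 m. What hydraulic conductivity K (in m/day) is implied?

Cross-sectional area A = 1160 × 42.1 = 48836 m².
Hydraulic gradient i = Δh / L = 0.555 / 286 = 0.001941.
From Q = K·A·i, K = Q / (A·i) = 187 / (48836 × 0.001941) = 1.973 m/day.

1.97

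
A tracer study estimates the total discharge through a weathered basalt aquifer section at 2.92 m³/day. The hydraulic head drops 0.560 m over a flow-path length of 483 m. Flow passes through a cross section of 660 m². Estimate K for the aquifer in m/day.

Hydraulic gradient i = Δh / L = 0.560 / 483 = 0.001159.
From Q = K·A·i, K = Q / (A·i) = 2.92 / (660.0 × 0.001159) = 3.816 m/day.

3.82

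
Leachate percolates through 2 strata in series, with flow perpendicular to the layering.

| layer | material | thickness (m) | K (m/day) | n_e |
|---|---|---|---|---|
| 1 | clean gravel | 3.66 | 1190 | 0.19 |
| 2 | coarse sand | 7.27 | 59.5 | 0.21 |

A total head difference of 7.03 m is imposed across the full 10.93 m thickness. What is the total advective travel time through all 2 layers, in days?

With flow normal to the layers, continuity requires the same specific discharge q through every layer.
Σ(b_i/K_i) = 3.66/1190 + 7.27/59.5 = 0.1253 d.
q = Δh / Σ(b_i/K_i) = 7.03 / 0.1253 = 56.12 m/day.
In each layer the seepage velocity is v_i = q/n_i, so the layer transit time is t_i = b_i·n_i / q:
  layer 1 (clean gravel): t_1 = 3.66 × 0.19 / 56.12 = 0.01239 d
  layer 2 (coarse sand): t_2 = 7.27 × 0.21 / 56.12 = 0.02720 d
Total t = Σ t_i = 0.03959 days.

0.0396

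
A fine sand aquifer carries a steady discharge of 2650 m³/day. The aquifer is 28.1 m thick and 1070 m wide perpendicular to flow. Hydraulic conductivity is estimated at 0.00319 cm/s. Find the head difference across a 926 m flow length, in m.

29.6

Convert K: 0.00319 cm/s × 864 = 2.756 m/day.
Cross-sectional area A = 1070 × 28.1 = 30067 m².
From Q = K·A·i, i = Q / (K·A) = 2650 / (2.756 × 30067) = 0.03198.
Head loss Δh = i · L = 0.03198 × 926 = 29.61 m.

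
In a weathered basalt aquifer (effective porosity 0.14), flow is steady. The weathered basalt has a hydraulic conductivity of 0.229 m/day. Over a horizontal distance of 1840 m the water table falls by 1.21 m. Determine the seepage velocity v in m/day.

0.00108

Hydraulic gradient i = Δh / L = 1.21 / 1840 = 0.0006576.
Darcy flux q = K · i = 0.2290 × 0.0006576 = 0.0001506 m/day.
Seepage velocity v = q / n_e = 0.0001506 / 0.14 = 0.001076 m/day.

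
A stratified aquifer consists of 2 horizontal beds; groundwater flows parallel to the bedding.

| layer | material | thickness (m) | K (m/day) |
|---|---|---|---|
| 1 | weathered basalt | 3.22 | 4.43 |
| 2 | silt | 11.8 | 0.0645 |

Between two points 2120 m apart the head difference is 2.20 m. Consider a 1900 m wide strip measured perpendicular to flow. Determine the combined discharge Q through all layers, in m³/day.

29.6

Flow is parallel to layering, so each bed carries its own Darcy discharge and the transmissivities add.
Σ(K_i·b_i) = 4.43×3.22 + 0.0645×11.8 = 15.03 m²/day.
Hydraulic gradient i = Δh / L = 2.20 / 2120 = 0.001038.
Q = Σ(K_i·b_i) · W · i = 15.03 × 1900 × 0.001038 = 29.63 m³/day.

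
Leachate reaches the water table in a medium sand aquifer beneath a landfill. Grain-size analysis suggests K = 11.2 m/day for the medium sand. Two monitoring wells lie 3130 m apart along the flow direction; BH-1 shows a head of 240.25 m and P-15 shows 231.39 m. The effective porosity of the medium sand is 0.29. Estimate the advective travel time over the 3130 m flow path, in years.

Hydraulic gradient i = (240.25 − 231.39) / 3130 = 8.86 / 3130 = 0.002831.
Darcy flux q = K · i = 11.20 × 0.002831 = 0.03170 m/day.
Seepage velocity v = q / n_e = 0.03170 / 0.29 = 0.1093 m/day.
Travel time t = L / v = 3130 / 0.1093 = 28631 days = 78.39 years.

78.4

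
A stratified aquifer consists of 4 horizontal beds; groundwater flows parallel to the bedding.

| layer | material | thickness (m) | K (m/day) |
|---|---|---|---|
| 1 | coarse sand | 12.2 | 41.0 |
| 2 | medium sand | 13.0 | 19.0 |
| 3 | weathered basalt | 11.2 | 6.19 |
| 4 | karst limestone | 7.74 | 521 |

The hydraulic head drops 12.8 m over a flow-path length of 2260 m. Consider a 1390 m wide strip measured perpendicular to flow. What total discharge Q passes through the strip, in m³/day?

Flow is parallel to layering, so each bed carries its own Darcy discharge and the transmissivities add.
Σ(K_i·b_i) = 41.0×12.2 + 19.0×13.0 + 6.19×11.2 + 521×7.74 = 4849 m²/day.
Hydraulic gradient i = Δh / L = 12.8 / 2260 = 0.005664.
Q = Σ(K_i·b_i) · W · i = 4849 × 1390 × 0.005664 = 38175 m³/day.

38200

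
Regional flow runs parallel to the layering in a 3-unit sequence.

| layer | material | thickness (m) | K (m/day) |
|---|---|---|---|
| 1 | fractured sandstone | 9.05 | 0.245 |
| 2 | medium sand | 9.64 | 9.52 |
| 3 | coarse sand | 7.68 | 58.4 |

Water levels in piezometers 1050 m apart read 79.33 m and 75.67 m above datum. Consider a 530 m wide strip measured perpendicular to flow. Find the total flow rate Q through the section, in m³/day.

Flow is parallel to layering, so each bed carries its own Darcy discharge and the transmissivities add.
Σ(K_i·b_i) = 0.245×9.05 + 9.52×9.64 + 58.4×7.68 = 542.5 m²/day.
Hydraulic gradient i = (79.33 − 75.67) / 1050 = 3.66 / 1050 = 0.003486.
Q = Σ(K_i·b_i) · W · i = 542.5 × 530 × 0.003486 = 1002 m³/day.

1000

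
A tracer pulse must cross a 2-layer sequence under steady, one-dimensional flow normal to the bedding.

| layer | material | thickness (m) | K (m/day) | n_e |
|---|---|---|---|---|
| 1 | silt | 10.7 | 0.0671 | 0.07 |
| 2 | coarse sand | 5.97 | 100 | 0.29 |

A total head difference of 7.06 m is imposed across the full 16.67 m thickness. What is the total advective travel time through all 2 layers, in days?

56.0

With flow normal to the layers, continuity requires the same specific discharge q through every layer.
Σ(b_i/K_i) = 10.7/0.0671 + 5.97/100 = 159.5 d.
q = Δh / Σ(b_i/K_i) = 7.06 / 159.5 = 0.04426 m/day.
In each layer the seepage velocity is v_i = q/n_i, so the layer transit time is t_i = b_i·n_i / q:
  layer 1 (silt): t_1 = 10.7 × 0.07 / 0.04426 = 16.92 d
  layer 2 (coarse sand): t_2 = 5.97 × 0.29 / 0.04426 = 39.12 d
Total t = Σ t_i = 56.04 days.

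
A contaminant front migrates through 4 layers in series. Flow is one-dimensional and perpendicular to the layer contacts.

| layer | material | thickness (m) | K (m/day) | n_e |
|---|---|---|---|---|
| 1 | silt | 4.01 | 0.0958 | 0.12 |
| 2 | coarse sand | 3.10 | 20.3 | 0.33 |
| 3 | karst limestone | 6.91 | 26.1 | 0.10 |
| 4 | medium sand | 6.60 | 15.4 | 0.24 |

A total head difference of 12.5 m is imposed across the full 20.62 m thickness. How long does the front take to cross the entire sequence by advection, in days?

With flow normal to the layers, continuity requires the same specific discharge q through every layer.
Σ(b_i/K_i) = 4.01/0.0958 + 3.10/20.3 + 6.91/26.1 + 6.60/15.4 = 42.70 d.
q = Δh / Σ(b_i/K_i) = 12.5 / 42.70 = 0.2927 m/day.
In each layer the seepage velocity is v_i = q/n_i, so the layer transit time is t_i = b_i·n_i / q:
  layer 1 (silt): t_1 = 4.01 × 0.12 / 0.2927 = 1.644 d
  layer 2 (coarse sand): t_2 = 3.10 × 0.33 / 0.2927 = 3.495 d
  layer 3 (karst limestone): t_3 = 6.91 × 0.10 / 0.2927 = 2.361 d
  layer 4 (medium sand): t_4 = 6.60 × 0.24 / 0.2927 = 5.411 d
Total t = Σ t_i = 12.91 days.

12.9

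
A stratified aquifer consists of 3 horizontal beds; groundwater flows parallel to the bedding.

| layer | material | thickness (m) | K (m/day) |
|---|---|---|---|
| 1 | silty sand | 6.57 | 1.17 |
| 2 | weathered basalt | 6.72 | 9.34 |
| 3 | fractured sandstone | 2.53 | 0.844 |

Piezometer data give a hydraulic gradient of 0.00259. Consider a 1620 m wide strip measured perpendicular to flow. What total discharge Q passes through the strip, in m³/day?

305

Flow is parallel to layering, so each bed carries its own Darcy discharge and the transmissivities add.
Σ(K_i·b_i) = 1.17×6.57 + 9.34×6.72 + 0.844×2.53 = 72.59 m²/day.
Hydraulic gradient i = 0.00259.
Q = Σ(K_i·b_i) · W · i = 72.59 × 1620 × 0.002590 = 304.6 m³/day.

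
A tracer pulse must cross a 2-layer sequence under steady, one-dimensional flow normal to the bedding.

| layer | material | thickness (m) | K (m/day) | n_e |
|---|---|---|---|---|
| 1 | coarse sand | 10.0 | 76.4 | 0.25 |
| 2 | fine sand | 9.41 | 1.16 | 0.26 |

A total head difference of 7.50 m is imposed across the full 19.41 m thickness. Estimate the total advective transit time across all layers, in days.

With flow normal to the layers, continuity requires the same specific discharge q through every layer.
Σ(b_i/K_i) = 10.0/76.4 + 9.41/1.16 = 8.243 d.
q = Δh / Σ(b_i/K_i) = 7.50 / 8.243 = 0.9099 m/day.
In each layer the seepage velocity is v_i = q/n_i, so the layer transit time is t_i = b_i·n_i / q:
  layer 1 (coarse sand): t_1 = 10.0 × 0.25 / 0.9099 = 2.748 d
  layer 2 (fine sand): t_2 = 9.41 × 0.26 / 0.9099 = 2.689 d
Total t = Σ t_i = 5.437 days.

5.44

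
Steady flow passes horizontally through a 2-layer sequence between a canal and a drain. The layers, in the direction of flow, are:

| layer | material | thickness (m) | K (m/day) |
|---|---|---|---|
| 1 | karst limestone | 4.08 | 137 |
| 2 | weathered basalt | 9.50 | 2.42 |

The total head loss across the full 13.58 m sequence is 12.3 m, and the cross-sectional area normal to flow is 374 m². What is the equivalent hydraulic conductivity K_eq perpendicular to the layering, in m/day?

3.43

Flow is perpendicular to layering, so the layers act in series and the equivalent K is the thickness-weighted harmonic mean.
Total thickness L = 4.08 + 9.50 = 13.58 m.
Σ(b_i/K_i) = 4.08/137 + 9.50/2.42 = 3.955 d.
K_eq = L / Σ(b_i/K_i) = 13.58 / 3.955 = 3.433 m/day.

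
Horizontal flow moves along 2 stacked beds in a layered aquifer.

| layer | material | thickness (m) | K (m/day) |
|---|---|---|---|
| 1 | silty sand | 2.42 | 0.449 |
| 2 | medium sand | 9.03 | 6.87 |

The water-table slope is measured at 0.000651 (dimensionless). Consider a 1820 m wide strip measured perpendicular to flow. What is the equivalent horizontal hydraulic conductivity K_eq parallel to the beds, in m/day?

Flow is parallel to layering, so each bed carries its own Darcy discharge and the transmissivities add.
Σ(K_i·b_i) = 0.449×2.42 + 6.87×9.03 = 63.12 m²/day.
Total thickness b = 11.45 m, so K_eq = Σ(K_i·b_i)/b = 5.513 m/day.

5.51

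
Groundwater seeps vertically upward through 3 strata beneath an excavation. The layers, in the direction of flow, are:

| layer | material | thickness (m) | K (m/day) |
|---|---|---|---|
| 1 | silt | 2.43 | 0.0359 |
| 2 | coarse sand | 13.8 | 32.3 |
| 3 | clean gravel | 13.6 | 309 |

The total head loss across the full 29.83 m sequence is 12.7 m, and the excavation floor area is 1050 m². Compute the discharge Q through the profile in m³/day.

196

Flow is perpendicular to layering, so the layers act in series and the equivalent K is the thickness-weighted harmonic mean.
Total thickness L = 2.43 + 13.8 + 13.6 = 29.83 m.
Σ(b_i/K_i) = 2.43/0.0359 + 13.8/32.3 + 13.6/309 = 68.16 d.
K_eq = L / Σ(b_i/K_i) = 29.83 / 68.16 = 0.4377 m/day.
Q = K_eq · A · (Δh/L) = 0.4377 × 1050 × (12.7/29.83) = 195.6 m³/day.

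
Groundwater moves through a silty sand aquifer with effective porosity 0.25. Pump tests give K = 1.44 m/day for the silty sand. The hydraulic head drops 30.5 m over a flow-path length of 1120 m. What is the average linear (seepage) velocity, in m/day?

Hydraulic gradient i = Δh / L = 30.5 / 1120 = 0.02723.
Darcy flux q = K · i = 1.440 × 0.02723 = 0.03921 m/day.
Seepage velocity v = q / n_e = 0.03921 / 0.25 = 0.1569 m/day.

0.157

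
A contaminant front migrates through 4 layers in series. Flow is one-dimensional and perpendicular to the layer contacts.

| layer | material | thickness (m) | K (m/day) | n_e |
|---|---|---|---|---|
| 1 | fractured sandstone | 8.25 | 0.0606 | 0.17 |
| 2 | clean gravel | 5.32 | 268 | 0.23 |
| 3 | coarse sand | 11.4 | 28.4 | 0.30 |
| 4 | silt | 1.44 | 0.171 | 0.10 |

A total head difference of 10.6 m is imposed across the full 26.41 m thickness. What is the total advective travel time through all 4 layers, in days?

With flow normal to the layers, continuity requires the same specific discharge q through every layer.
Σ(b_i/K_i) = 8.25/0.0606 + 5.32/268 + 11.4/28.4 + 1.44/0.171 = 145.0 d.
q = Δh / Σ(b_i/K_i) = 10.6 / 145.0 = 0.07311 m/day.
In each layer the seepage velocity is v_i = q/n_i, so the layer transit time is t_i = b_i·n_i / q:
  layer 1 (fractured sandstone): t_1 = 8.25 × 0.17 / 0.07311 = 19.18 d
  layer 2 (clean gravel): t_2 = 5.32 × 0.23 / 0.07311 = 16.74 d
  layer 3 (coarse sand): t_3 = 11.4 × 0.30 / 0.07311 = 46.78 d
  layer 4 (silt): t_4 = 1.44 × 0.10 / 0.07311 = 1.970 d
Total t = Σ t_i = 84.66 days.

84.7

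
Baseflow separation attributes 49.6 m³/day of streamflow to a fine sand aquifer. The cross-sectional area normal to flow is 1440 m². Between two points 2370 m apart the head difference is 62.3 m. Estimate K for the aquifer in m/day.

Hydraulic gradient i = Δh / L = 62.3 / 2370 = 0.02629.
From Q = K·A·i, K = Q / (A·i) = 49.6 / (1440 × 0.02629) = 1.310 m/day.

1.31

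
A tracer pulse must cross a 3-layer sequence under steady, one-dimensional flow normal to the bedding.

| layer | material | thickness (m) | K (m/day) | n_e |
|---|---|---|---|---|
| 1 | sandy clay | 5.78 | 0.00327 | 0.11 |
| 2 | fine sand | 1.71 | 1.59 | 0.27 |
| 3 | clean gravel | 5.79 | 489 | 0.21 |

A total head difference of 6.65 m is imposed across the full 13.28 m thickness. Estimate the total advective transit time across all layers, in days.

615

With flow normal to the layers, continuity requires the same specific discharge q through every layer.
Σ(b_i/K_i) = 5.78/0.00327 + 1.71/1.59 + 5.79/489 = 1769 d.
q = Δh / Σ(b_i/K_i) = 6.65 / 1769 = 0.003760 m/day.
In each layer the seepage velocity is v_i = q/n_i, so the layer transit time is t_i = b_i·n_i / q:
  layer 1 (sandy clay): t_1 = 5.78 × 0.11 / 0.003760 = 169.1 d
  layer 2 (fine sand): t_2 = 1.71 × 0.27 / 0.003760 = 122.8 d
  layer 3 (clean gravel): t_3 = 5.79 × 0.21 / 0.003760 = 323.4 d
Total t = Σ t_i = 615.3 days.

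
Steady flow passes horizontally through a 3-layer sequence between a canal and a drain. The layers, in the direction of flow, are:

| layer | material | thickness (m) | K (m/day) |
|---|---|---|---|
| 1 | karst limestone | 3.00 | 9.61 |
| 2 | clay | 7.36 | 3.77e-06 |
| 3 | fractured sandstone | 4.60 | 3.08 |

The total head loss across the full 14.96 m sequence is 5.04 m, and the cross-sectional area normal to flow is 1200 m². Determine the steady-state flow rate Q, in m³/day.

Flow is perpendicular to layering, so the layers act in series and the equivalent K is the thickness-weighted harmonic mean.
Total thickness L = 3.00 + 7.36 + 4.60 = 14.96 m.
Σ(b_i/K_i) = 3.00/9.61 + 7.36/3.77e-06 + 4.60/3.08 = 1.952e+06 d.
K_eq = L / Σ(b_i/K_i) = 14.96 / 1.952e+06 = 7.663e-06 m/day.
Q = K_eq · A · (Δh/L) = 7.663e-06 × 1200 × (5.04/14.96) = 0.003098 m³/day.

0.00310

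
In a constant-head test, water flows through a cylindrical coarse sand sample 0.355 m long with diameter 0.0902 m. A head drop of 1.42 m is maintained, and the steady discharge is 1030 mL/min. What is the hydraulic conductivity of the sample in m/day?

Cross-sectional area A = π·(d/2)² = π × (0.0902/2)² = 0.006390 m².
Convert discharge: 1030 mL/min = 1.717e-05 m³/s.
Darcy's law rearranged: K = Q·L / (A·Δh) = 1.717e-05 × 0.355 / (0.006390 × 1.42) = 0.0006716 m/s = 58.03 m/day.

58.0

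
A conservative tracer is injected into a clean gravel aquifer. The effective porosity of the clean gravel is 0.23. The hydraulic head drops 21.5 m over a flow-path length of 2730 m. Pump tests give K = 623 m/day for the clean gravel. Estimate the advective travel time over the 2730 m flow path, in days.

Hydraulic gradient i = Δh / L = 21.5 / 2730 = 0.007875.
Darcy flux q = K · i = 623.0 × 0.007875 = 4.906 m/day.
Seepage velocity v = q / n_e = 4.906 / 0.23 = 21.33 m/day.
Travel time t = L / v = 2730 / 21.33 = 128.0 days.

128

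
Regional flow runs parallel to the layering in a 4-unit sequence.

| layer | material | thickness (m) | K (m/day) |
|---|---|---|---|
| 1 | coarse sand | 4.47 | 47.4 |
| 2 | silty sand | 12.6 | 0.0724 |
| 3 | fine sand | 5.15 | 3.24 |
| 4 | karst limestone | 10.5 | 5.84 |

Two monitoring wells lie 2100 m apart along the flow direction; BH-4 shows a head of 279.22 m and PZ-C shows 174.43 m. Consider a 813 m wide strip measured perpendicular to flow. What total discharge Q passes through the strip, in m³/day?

11800

Flow is parallel to layering, so each bed carries its own Darcy discharge and the transmissivities add.
Σ(K_i·b_i) = 47.4×4.47 + 0.0724×12.6 + 3.24×5.15 + 5.84×10.5 = 290.8 m²/day.
Hydraulic gradient i = (279.22 − 174.43) / 2100 = 104.79 / 2100 = 0.04990.
Q = Σ(K_i·b_i) · W · i = 290.8 × 813 × 0.04990 = 11797 m³/day.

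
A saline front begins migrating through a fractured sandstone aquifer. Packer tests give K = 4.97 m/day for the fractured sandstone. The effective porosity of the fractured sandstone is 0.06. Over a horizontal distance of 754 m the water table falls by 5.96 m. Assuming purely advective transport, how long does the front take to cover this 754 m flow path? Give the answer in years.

3.15

Hydraulic gradient i = Δh / L = 5.96 / 754 = 0.007905.
Darcy flux q = K · i = 4.970 × 0.007905 = 0.03929 m/day.
Seepage velocity v = q / n_e = 0.03929 / 0.06 = 0.6548 m/day.
Travel time t = L / v = 754 / 0.6548 = 1152 days = 3.153 years.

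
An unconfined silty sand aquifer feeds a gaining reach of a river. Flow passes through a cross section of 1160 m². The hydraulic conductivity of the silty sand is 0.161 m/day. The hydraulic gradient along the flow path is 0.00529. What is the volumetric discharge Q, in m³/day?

Hydraulic gradient i = 0.00529.
Darcy's law: Q = K · A · i = 0.1610 × 1160 × 0.005290 = 0.9880 m³/day.

0.988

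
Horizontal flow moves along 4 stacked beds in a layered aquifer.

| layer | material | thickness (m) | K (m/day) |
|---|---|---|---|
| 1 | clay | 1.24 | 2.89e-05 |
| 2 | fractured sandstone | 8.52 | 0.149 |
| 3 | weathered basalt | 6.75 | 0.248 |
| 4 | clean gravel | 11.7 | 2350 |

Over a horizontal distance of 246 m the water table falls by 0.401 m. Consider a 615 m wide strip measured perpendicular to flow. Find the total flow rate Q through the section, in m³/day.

27600

Flow is parallel to layering, so each bed carries its own Darcy discharge and the transmissivities add.
Σ(K_i·b_i) = 2.89e-05×1.24 + 0.149×8.52 + 0.248×6.75 + 2350×11.7 = 27498 m²/day.
Hydraulic gradient i = Δh / L = 0.401 / 246 = 0.001630.
Q = Σ(K_i·b_i) · W · i = 27498 × 615 × 0.001630 = 27567 m³/day.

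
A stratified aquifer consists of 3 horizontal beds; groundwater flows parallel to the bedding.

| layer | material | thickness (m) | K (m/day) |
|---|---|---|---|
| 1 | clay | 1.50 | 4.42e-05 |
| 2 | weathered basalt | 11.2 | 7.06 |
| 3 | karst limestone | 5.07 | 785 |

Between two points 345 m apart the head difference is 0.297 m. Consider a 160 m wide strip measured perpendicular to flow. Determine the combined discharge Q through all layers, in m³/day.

Flow is parallel to layering, so each bed carries its own Darcy discharge and the transmissivities add.
Σ(K_i·b_i) = 4.42e-05×1.50 + 7.06×11.2 + 785×5.07 = 4059 m²/day.
Hydraulic gradient i = Δh / L = 0.297 / 345 = 0.0008609.
Q = Σ(K_i·b_i) · W · i = 4059 × 160 × 0.0008609 = 559.1 m³/day.

559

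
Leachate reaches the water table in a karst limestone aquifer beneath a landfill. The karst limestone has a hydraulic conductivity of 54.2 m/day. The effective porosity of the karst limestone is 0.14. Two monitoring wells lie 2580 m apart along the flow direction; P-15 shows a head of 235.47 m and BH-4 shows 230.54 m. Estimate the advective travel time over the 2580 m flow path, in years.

Hydraulic gradient i = (235.47 − 230.54) / 2580 = 4.93 / 2580 = 0.001911.
Darcy flux q = K · i = 54.20 × 0.001911 = 0.1036 m/day.
Seepage velocity v = q / n_e = 0.1036 / 0.14 = 0.7398 m/day.
Travel time t = L / v = 2580 / 0.7398 = 3488 days = 9.548 years.

9.55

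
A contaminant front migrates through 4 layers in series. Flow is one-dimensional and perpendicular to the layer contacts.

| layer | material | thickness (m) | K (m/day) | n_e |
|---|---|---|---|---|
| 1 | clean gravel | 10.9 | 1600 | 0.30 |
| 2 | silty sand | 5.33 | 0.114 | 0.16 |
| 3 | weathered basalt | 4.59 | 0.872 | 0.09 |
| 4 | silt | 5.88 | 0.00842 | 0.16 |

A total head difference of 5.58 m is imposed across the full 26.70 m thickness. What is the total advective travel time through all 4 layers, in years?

With flow normal to the layers, continuity requires the same specific discharge q through every layer.
Σ(b_i/K_i) = 10.9/1600 + 5.33/0.114 + 4.59/0.872 + 5.88/0.00842 = 750.4 d.
q = Δh / Σ(b_i/K_i) = 5.58 / 750.4 = 0.007436 m/day.
In each layer the seepage velocity is v_i = q/n_i, so the layer transit time is t_i = b_i·n_i / q:
  layer 1 (clean gravel): t_1 = 10.9 × 0.30 / 0.007436 = 439.7 d
  layer 2 (silty sand): t_2 = 5.33 × 0.16 / 0.007436 = 114.7 d
  layer 3 (weathered basalt): t_3 = 4.59 × 0.09 / 0.007436 = 55.55 d
  layer 4 (silt): t_4 = 5.88 × 0.16 / 0.007436 = 126.5 d
Total t = Σ t_i = 736.5 days = 2.016 years.

2.02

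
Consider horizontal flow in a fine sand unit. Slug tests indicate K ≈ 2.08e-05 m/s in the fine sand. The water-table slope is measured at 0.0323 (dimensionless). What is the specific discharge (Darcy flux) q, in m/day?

Convert K: 2.08e-05 m/s × 86400 = 1.797 m/day.
Hydraulic gradient i = 0.0323.
Specific discharge q = K · i = 1.797 × 0.03230 = 0.05805 m/day.

0.0580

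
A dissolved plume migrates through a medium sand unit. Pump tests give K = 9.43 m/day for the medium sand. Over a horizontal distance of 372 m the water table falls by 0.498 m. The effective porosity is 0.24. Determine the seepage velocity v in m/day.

Hydraulic gradient i = Δh / L = 0.498 / 372 = 0.001339.
Darcy flux q = K · i = 9.430 × 0.001339 = 0.01262 m/day.
Seepage velocity v = q / n_e = 0.01262 / 0.24 = 0.05260 m/day.

0.0526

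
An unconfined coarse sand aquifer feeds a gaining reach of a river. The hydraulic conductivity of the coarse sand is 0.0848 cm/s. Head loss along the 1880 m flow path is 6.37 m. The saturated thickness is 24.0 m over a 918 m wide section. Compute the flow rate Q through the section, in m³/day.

Convert K: 0.0848 cm/s × 864 = 73.27 m/day.
Cross-sectional area A = 918 × 24.0 = 22032 m².
Hydraulic gradient i = Δh / L = 6.37 / 1880 = 0.003388.
Darcy's law: Q = K · A · i = 73.27 × 22032 × 0.003388 = 5469 m³/day.

5470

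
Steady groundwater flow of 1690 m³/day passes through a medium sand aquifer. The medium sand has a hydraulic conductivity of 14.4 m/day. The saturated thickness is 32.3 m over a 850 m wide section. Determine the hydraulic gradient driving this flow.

0.00427

Cross-sectional area A = 850 × 32.3 = 27455 m².
From Q = K·A·i, i = Q / (K·A) = 1690 / (14.40 × 27455) = 0.004275.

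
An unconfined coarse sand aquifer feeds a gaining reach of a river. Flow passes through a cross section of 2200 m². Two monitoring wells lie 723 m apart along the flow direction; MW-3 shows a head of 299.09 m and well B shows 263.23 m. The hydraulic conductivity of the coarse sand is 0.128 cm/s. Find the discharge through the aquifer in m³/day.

Convert K: 0.128 cm/s × 864 = 110.6 m/day.
Hydraulic gradient i = (299.09 − 263.23) / 723 = 35.86 / 723 = 0.04960.
Darcy's law: Q = K · A · i = 110.6 × 2200 × 0.04960 = 12068 m³/day.

12100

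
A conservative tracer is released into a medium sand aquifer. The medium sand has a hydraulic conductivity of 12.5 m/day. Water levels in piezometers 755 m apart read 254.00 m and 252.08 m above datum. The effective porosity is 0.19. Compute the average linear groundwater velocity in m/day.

0.167

Hydraulic gradient i = (254.00 − 252.08) / 755 = 1.92 / 755 = 0.002543.
Darcy flux q = K · i = 12.50 × 0.002543 = 0.03179 m/day.
Seepage velocity v = q / n_e = 0.03179 / 0.19 = 0.1673 m/day.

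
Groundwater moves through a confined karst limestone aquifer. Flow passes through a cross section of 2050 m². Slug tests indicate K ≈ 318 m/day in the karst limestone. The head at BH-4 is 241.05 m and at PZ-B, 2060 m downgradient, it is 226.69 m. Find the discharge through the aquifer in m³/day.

4540

Hydraulic gradient i = (241.05 − 226.69) / 2060 = 14.36 / 2060 = 0.006971.
Darcy's law: Q = K · A · i = 318.0 × 2050 × 0.006971 = 4544 m³/day.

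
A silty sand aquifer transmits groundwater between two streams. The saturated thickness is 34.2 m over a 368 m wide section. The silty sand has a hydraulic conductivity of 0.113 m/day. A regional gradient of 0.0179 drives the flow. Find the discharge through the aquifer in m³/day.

25.5

Cross-sectional area A = 368 × 34.2 = 12586 m².
Hydraulic gradient i = 0.0179.
Darcy's law: Q = K · A · i = 0.1130 × 12586 × 0.01790 = 25.46 m³/day.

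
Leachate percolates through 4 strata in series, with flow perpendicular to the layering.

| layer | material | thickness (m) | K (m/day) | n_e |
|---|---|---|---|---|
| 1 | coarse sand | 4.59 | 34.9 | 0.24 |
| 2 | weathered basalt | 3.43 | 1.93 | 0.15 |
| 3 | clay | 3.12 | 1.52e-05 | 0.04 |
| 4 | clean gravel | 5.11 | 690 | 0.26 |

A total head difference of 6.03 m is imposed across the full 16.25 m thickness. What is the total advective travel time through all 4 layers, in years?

286

With flow normal to the layers, continuity requires the same specific discharge q through every layer.
Σ(b_i/K_i) = 4.59/34.9 + 3.43/1.93 + 3.12/1.52e-05 + 5.11/690 = 2.053e+05 d.
q = Δh / Σ(b_i/K_i) = 6.03 / 2.053e+05 = 2.938e-05 m/day.
In each layer the seepage velocity is v_i = q/n_i, so the layer transit time is t_i = b_i·n_i / q:
  layer 1 (coarse sand): t_1 = 4.59 × 0.24 / 2.938e-05 = 37499 d
  layer 2 (weathered basalt): t_2 = 3.43 × 0.15 / 2.938e-05 = 17514 d
  layer 3 (clay): t_3 = 3.12 × 0.04 / 2.938e-05 = 4248 d
  layer 4 (clean gravel): t_4 = 5.11 × 0.26 / 2.938e-05 = 45226 d
Total t = Σ t_i = 1.045e+05 days = 286.1 years.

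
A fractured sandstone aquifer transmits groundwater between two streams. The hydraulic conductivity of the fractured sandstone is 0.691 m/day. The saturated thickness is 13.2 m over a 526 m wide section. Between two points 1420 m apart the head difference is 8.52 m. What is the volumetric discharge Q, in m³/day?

Cross-sectional area A = 526 × 13.2 = 6943 m².
Hydraulic gradient i = Δh / L = 8.52 / 1420 = 0.006000.
Darcy's law: Q = K · A · i = 0.6910 × 6943 × 0.006000 = 28.79 m³/day.

28.8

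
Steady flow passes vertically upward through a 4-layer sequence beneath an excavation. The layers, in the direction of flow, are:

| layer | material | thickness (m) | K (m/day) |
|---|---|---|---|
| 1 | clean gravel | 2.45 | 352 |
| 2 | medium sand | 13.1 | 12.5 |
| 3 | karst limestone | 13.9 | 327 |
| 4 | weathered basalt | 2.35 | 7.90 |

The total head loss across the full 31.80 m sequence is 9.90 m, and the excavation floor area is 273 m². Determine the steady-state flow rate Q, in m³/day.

Flow is perpendicular to layering, so the layers act in series and the equivalent K is the thickness-weighted harmonic mean.
Total thickness L = 2.45 + 13.1 + 13.9 + 2.35 = 31.80 m.
Σ(b_i/K_i) = 2.45/352 + 13.1/12.5 + 13.9/327 + 2.35/7.90 = 1.395 d.
K_eq = L / Σ(b_i/K_i) = 31.80 / 1.395 = 22.80 m/day.
Q = K_eq · A · (Δh/L) = 22.80 × 273 × (9.90/31.80) = 1938 m³/day.

1940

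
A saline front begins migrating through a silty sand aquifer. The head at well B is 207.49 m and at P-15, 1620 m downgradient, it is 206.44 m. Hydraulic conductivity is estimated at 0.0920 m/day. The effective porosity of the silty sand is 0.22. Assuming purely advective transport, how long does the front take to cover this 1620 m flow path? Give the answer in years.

16400

Hydraulic gradient i = (207.49 − 206.44) / 1620 = 1.05 / 1620 = 0.0006481.
Darcy flux q = K · i = 0.09200 × 0.0006481 = 5.963e-05 m/day.
Seepage velocity v = q / n_e = 5.963e-05 / 0.22 = 0.0002710 m/day.
Travel time t = L / v = 1620 / 0.0002710 = 5.977e+06 days = 16364 years.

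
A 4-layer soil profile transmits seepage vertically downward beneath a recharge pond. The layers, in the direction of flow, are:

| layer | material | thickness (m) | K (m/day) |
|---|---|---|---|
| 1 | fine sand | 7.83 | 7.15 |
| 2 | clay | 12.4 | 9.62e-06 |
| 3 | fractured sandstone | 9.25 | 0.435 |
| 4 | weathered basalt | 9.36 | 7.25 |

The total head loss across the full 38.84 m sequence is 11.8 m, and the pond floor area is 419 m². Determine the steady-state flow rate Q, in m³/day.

Flow is perpendicular to layering, so the layers act in series and the equivalent K is the thickness-weighted harmonic mean.
Total thickness L = 7.83 + 12.4 + 9.25 + 9.36 = 38.84 m.
Σ(b_i/K_i) = 7.83/7.15 + 12.4/9.62e-06 + 9.25/0.435 + 9.36/7.25 = 1.289e+06 d.
K_eq = L / Σ(b_i/K_i) = 38.84 / 1.289e+06 = 3.013e-05 m/day.
Q = K_eq · A · (Δh/L) = 3.013e-05 × 419 × (11.8/38.84) = 0.003836 m³/day.

0.00384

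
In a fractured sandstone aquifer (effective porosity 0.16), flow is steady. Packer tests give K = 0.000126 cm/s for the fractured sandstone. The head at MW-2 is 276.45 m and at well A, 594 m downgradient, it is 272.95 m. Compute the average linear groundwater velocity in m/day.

Convert K: 0.000126 cm/s × 864 = 0.1089 m/day.
Hydraulic gradient i = (276.45 − 272.95) / 594 = 3.5 / 594 = 0.005892.
Darcy flux q = K · i = 0.1089 × 0.005892 = 0.0006415 m/day.
Seepage velocity v = q / n_e = 0.0006415 / 0.16 = 0.004009 m/day.

0.00401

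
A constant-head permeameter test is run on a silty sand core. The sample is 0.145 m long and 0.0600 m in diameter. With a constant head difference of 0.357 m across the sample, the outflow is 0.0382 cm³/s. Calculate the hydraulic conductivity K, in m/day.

0.474

Cross-sectional area A = π·(d/2)² = π × (0.0600/2)² = 0.002827 m².
Convert discharge: 0.0382 cm³/s = 3.820e-08 m³/s.
Darcy's law rearranged: K = Q·L / (A·Δh) = 3.820e-08 × 0.145 / (0.002827 × 0.357) = 5.487e-06 m/s = 0.4741 m/day.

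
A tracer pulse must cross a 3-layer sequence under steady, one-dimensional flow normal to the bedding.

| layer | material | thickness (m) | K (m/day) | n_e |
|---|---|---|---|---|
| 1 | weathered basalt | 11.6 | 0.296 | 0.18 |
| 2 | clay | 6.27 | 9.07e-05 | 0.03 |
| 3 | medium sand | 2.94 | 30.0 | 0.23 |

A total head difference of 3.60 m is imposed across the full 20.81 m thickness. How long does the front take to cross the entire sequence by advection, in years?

155

With flow normal to the layers, continuity requires the same specific discharge q through every layer.
Σ(b_i/K_i) = 11.6/0.296 + 6.27/9.07e-05 + 2.94/30.0 = 69168 d.
q = Δh / Σ(b_i/K_i) = 3.60 / 69168 = 5.205e-05 m/day.
In each layer the seepage velocity is v_i = q/n_i, so the layer transit time is t_i = b_i·n_i / q:
  layer 1 (weathered basalt): t_1 = 11.6 × 0.18 / 5.205e-05 = 40118 d
  layer 2 (clay): t_2 = 6.27 × 0.03 / 5.205e-05 = 3614 d
  layer 3 (medium sand): t_3 = 2.94 × 0.23 / 5.205e-05 = 12992 d
Total t = Σ t_i = 56724 days = 155.3 years.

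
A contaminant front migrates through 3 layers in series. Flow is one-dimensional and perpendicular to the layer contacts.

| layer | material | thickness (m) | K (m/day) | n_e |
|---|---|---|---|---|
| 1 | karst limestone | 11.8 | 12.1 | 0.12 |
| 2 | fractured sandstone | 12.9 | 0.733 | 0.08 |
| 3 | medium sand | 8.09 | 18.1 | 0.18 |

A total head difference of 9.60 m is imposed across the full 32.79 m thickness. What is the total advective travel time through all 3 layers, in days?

With flow normal to the layers, continuity requires the same specific discharge q through every layer.
Σ(b_i/K_i) = 11.8/12.1 + 12.9/0.733 + 8.09/18.1 = 19.02 d.
q = Δh / Σ(b_i/K_i) = 9.60 / 19.02 = 0.5047 m/day.
In each layer the seepage velocity is v_i = q/n_i, so the layer transit time is t_i = b_i·n_i / q:
  layer 1 (karst limestone): t_1 = 11.8 × 0.12 / 0.5047 = 2.806 d
  layer 2 (fractured sandstone): t_2 = 12.9 × 0.08 / 0.5047 = 2.045 d
  layer 3 (medium sand): t_3 = 8.09 × 0.18 / 0.5047 = 2.885 d
Total t = Σ t_i = 7.736 days.

7.74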